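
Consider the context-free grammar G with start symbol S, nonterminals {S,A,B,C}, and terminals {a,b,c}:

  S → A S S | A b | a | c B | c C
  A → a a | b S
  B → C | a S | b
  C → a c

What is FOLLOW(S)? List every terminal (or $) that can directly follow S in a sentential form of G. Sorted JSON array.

Compute FIRST by fixpoint:
iter 1:
  A via A→a a: +{a}
  A via A→b S: +{b}
  B via B→a S: +{a}
  B via B→b: +{b}
  C via C→a c: +{a}
  S via S→A S S: +{a,b}
  S via S→c B: +{c}
  FIRST(S)={a,b,c}  FIRST(A)={a,b}  FIRST(B)={a,b}  FIRST(C)={a}
iter 2: (stable)
  FIRST(S)={a,b,c}  FIRST(A)={a,b}  FIRST(B)={a,b}  FIRST(C)={a}

Compute FOLLOW by fixpoint:
seed FOLLOW(S) with $
round 1:
  S→A S S: FOLLOW(A) ⊇ FIRST(S) = {a,b,c}; new: +{a,b,c}
  S→A S S: FOLLOW(S) ⊇ FIRST(S) = {a,b,c}; new: +{a,b,c}
  S→c B: FOLLOW(B) ⊇ FOLLOW(S) ⊇ {$,a,b,c}; new: +{$,a,b,c}
  S→c C: FOLLOW(C) ⊇ FOLLOW(S) ⊇ {$,a,b,c}; new: +{$,a,b,c}
  FOLLOW(S)={$,a,b,c}  FOLLOW(A)={a,b,c}  FOLLOW(B)={$,a,b,c}  FOLLOW(C)={$,a,b,c}
round 2: (no change)
  FOLLOW(S)={$,a,b,c}  FOLLOW(A)={a,b,c}  FOLLOW(B)={$,a,b,c}  FOLLOW(C)={$,a,b,c}

FOLLOW(S) = ["$", "a", "b", "c"]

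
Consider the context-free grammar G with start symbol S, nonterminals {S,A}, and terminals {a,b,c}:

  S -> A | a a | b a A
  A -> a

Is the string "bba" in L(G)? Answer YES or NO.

Convert to CNF:
  S -> T0 T0 | T1 X2 | a
  A -> a
  T0 -> a
  T1 -> b
  X2 -> T0 A

Fill CYK table bottom-up:
  [0..0]={T1}  "b"  orig:{}
  [1..1]={T1}  "b"  orig:{}
  [2..2]={A,S,T0}  "a"  orig:{A,S}
  [0..1]=∅  "bb"
  [1..2]=∅  "ba"
  [0..2]=∅  "bba"

S ∉ T[0,2] ⇒ NO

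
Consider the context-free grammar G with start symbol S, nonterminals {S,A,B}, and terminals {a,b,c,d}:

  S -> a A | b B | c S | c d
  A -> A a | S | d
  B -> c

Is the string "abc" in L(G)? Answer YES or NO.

CNF form of G:
  S -> T0 A | T1 B | T2 S | T2 T3
  A -> A T0 | T0 A | T1 B | T2 S | T2 T3 | d
  B -> c
  T0 -> a
  T1 -> b
  T2 -> c
  T3 -> d

CYK table (by increasing span):
  T[0,0] 'a' = {T0}  orig:{}
  T[1,1] 'b' = {T1}  orig:{}
  T[2,2] 'c' = {B,T2}  orig:{B}
  T[0,1] 'ab' = ∅
  T[1,2] 'bc' = {A,S}
  T[0,2] 'abc' = {A,S}

S ∈ T[0,2] ⇒ YES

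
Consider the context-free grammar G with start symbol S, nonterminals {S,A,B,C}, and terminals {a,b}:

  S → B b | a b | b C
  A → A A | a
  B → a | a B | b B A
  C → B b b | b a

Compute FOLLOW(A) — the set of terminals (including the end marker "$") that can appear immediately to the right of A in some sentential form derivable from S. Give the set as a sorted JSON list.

FIRST sets, iterate to fixpoint:
iter 1:
  A via A→a: +{a}
  B via B→a: +{a}
  B via B→b B A: +{b}
  C via C→B b b: +{a,b}
  S via S→B b: +{a,b}
  FIRST(S)={a,b}  FIRST(A)={a}  FIRST(B)={a,b}  FIRST(C)={a,b}
iter 2: — fixpoint
  FIRST(S)={a,b}  FIRST(A)={a}  FIRST(B)={a,b}  FIRST(C)={a,b}

FOLLOW sets:
seed FOLLOW(S) with $
pass 1:
  A→A A: FOLLOW(A) ⊇ FIRST(A) = {a}; new: +{a}
  B→b B A: FOLLOW(B) ⊇ FIRST(A) = {a}; new: +{a}
  C→B b b: FOLLOW(B) ⊇ FIRST(b) = {b}; new: +{b}
  S→b C: FOLLOW(C) ⊇ FOLLOW(S) ⊇ {$}; new: +{$}
  FOLLOW[S]={$}  FOLLOW[A]={a}  FOLLOW[B]={a,b}  FOLLOW[C]={$}
pass 2:
  B→b B A: FOLLOW(A) ⊇ FOLLOW(B) ⊇ {a,b}; new: +{b}
  FOLLOW[S]={$}  FOLLOW[A]={a,b}  FOLLOW[B]={a,b}  FOLLOW[C]={$}
pass 3: (no change)
  FOLLOW[S]={$}  FOLLOW[A]={a,b}  FOLLOW[B]={a,b}  FOLLOW[C]={$}

FOLLOW(A) = ["a", "b"]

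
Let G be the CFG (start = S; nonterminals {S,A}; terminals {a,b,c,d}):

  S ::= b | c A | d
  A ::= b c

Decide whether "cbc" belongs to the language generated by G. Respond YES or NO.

CNF form of G:
  S -> T1 A | b | d
  A -> T0 T1
  T0 -> b
  T1 -> c

Fill CYK table bottom-up:
  cell(0,0) c: {T1}  orig:{}
  cell(1,1) b: {S,T0}  orig:{S}
  cell(2,2) c: {T1}  orig:{}
  cell(0,1) cb: ∅
  cell(1,2) bc: {A}
  cell(0,2) cbc: {S}

S ∈ T[0,2] ⇒ YES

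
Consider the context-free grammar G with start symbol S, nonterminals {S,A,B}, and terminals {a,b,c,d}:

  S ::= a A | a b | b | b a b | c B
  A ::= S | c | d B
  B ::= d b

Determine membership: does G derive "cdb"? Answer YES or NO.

CNF form of G:
  S -> T0 A | T0 T1 | T1 X5 | T2 B | b
  A -> T0 A | T0 T1 | T1 X4 | T2 B | T3 B | b | c
  B -> T3 T1
  T0 -> a
  T1 -> b
  T2 -> c
  T3 -> d
  X4 -> T0 T1
  X5 -> T0 T1

CYK table (by increasing span):
  cell(0,0) c: {A,T2}  orig:{A}
  cell(1,1) d: {T3}  orig:{}
  cell(2,2) b: {A,S,T1}  orig:{A,S}
  cell(0,1) cd: ∅
  cell(1,2) db: {B}
  cell(0,2) cdb: {A,S}

S ∈ T[0,2] ⇒ YES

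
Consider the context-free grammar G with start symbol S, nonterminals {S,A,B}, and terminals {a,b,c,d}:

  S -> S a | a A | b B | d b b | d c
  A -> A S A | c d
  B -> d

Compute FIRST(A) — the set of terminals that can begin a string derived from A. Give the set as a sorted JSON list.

FIRST iteration:
[1]
  A via A→c d: +{c}
  B via B→d: +{d}
  S via S→a A: +{a}
  S via S→b B: +{b}
  S via S→d b b: +{d}
  S: {a,b,d}  A: {c}  B: {d}
[2] — fixpoint
  S: {a,b,d}  A: {c}  B: {d}

FIRST(A) = ["c"]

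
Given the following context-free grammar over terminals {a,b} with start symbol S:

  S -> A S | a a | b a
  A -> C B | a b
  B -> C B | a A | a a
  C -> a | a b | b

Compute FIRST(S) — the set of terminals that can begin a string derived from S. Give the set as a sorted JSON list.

Compute FIRST by fixpoint:
pass 1:
  A via A→a b: +{a}
  B via B→a A: +{a}
  C via C→a: +{a}
  C via C→b: +{b}
  S via S→A S: +{a}
  S via S→b a: +{b}
  S: {a,b}  A: {a}  B: {a}  C: {a,b}
pass 2:
  A via A→C B: +{b}
  B via B→C B: +{b}
  S: {a,b}  A: {a,b}  B: {a,b}  C: {a,b}
pass 3: done
  S: {a,b}  A: {a,b}  B: {a,b}  C: {a,b}

FIRST(S) = ["a", "b"]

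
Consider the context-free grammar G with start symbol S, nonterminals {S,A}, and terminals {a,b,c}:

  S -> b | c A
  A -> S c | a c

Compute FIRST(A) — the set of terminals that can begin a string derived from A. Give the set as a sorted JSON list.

Compute FIRST by fixpoint:
pass 1:
  A via A→a c: +{a}
  S via S→b: +{b}
  S via S→c A: +{c}
  FIRST[S]={b,c}  FIRST[A]={a}
pass 2:
  A via A→S c: +{b,c}
  FIRST[S]={b,c}  FIRST[A]={a,b,c}
pass 3: (no change)
  FIRST[S]={b,c}  FIRST[A]={a,b,c}

FIRST(A) = ["a", "b", "c"]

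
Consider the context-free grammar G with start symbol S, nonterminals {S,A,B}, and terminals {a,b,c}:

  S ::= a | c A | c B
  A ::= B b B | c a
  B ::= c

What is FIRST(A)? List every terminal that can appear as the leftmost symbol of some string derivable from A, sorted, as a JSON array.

FIRST iteration:
iter 1:
  A via A→c a: +{c}
  B via B→c: +{c}
  S via S→a: +{a}
  S via S→c A: +{c}
  S: {a,c}  A: {c}  B: {c}
iter 2: — fixpoint
  S: {a,c}  A: {c}  B: {c}

FIRST(A) = ["c"]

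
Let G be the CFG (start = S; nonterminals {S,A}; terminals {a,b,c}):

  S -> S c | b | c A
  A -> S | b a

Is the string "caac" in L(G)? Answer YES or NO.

CNF form of G:
  S -> S T0 | T0 A | b
  A -> S T0 | T0 A | T1 T2 | b
  T0 -> c
  T1 -> b
  T2 -> a

CYK table (by increasing span):
  cell(0,0) c: {T0}  orig:{}
  cell(1,1) a: {T2}  orig:{}
  cell(2,2) a: {T2}  orig:{}
  cell(3,3) c: {T0}  orig:{}
  cell(0,1) ca: ∅
  cell(1,2) aa: ∅
  cell(2,3) ac: ∅
  cell(0,2) caa: ∅
  cell(1,3) aac: ∅
  cell(0,3) caac: ∅

S ∉ T[0,3] ⇒ NO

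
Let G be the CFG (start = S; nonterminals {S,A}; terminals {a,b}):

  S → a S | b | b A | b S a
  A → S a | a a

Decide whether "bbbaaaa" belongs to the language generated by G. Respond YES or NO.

CNF form of G:
  S -> T0 S | T1 A | T1 X2 | b
  A -> S T0 | T0 T0
  T0 -> a
  T1 -> b
  X2 -> S T0

Fill CYK table bottom-up:
  [0..0]={S,T1}  "b"  orig:{S}
  [1..1]={S,T1}  "b"  orig:{S}
  [2..2]={S,T1}  "b"  orig:{S}
  [3..3]={T0}  "a"  orig:{}
  [4..4]={T0}  "a"  orig:{}
  [5..5]={T0}  "a"  orig:{}
  [6..6]={T0}  "a"  orig:{}
  [0..1]=∅  "bb"
  [1..2]=∅  "bb"
  [2..3]={A,X2}  "ba"  orig:{A}
  [3..4]={A}  "aa"
  [4..5]={A}  "aa"
  [5..6]={A}  "aa"
  [0..2]=∅  "bbb"
  [1..3]={S}  "bba"
  [2..4]={S}  "baa"
  [3..5]=∅  "aaa"
  [4..6]=∅  "aaa"
  [0..3]=∅  "bbba"
  [1..4]={A,X2}  "bbaa"  orig:{A}
  [2..5]={A,X2}  "baaa"  orig:{A}
  [3..6]=∅  "aaaa"
  [0..4]={S}  "bbbaa"
  [1..5]={S}  "bbaaa"
  [2..6]=∅  "baaaa"
  [0..5]={A,X2}  "bbbaaa"  orig:{A}
  [1..6]={A,X2}  "bbaaaa"  orig:{A}
  [0..6]={S}  "bbbaaaa"

S ∈ T[0,6] ⇒ YES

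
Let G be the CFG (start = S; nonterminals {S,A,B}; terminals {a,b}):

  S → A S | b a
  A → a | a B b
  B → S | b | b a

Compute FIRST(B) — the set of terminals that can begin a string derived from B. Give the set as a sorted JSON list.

FIRST sets, iterate to fixpoint:
[1]
  A via A→a: +{a}
  B via B→b: +{b}
  S via S→A S: +{a}
  S via S→b a: +{b}
  FIRST[S]={a,b}  FIRST[A]={a}  FIRST[B]={b}
[2]
  B via B→S: +{a}
  FIRST[S]={a,b}  FIRST[A]={a}  FIRST[B]={a,b}
[3] (stable)
  FIRST[S]={a,b}  FIRST[A]={a}  FIRST[B]={a,b}

FIRST(B) = ["a", "b"]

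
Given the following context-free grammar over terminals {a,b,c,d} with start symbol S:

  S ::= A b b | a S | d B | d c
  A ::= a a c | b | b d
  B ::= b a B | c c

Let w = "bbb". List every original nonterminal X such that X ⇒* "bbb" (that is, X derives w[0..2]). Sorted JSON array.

Convert to CNF:
  S -> A X6 | T0 S | T3 B | T3 T1
  A -> T0 X4 | T2 T3 | b
  B -> T1 T1 | T2 X5
  T0 -> a
  T1 -> c
  T2 -> b
  T3 -> d
  X4 -> T0 T1
  X5 -> T0 B
  X6 -> T2 T2

CYK fill (cells [i..j] with 0 ≤ i ≤ j ≤ 2 only):
  T[0,0] 'b' = {A,T2}  orig:{A}
  T[1,1] 'b' = {A,T2}  orig:{A}
  T[2,2] 'b' = {A,T2}  orig:{A}
  T[0,1] 'bb' = {X6}  orig:{}
  T[1,2] 'bb' = {X6}  orig:{}
  T[0,2] 'bbb' = {S}

Original NTs in T[0,2] deriving "bbb": ["S"]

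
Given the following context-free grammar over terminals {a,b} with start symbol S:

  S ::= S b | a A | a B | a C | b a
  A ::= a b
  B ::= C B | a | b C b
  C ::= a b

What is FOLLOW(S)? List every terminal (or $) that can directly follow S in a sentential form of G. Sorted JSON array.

FIRST sets, iterate to fixpoint:
iter 1:
  A via A→a b: +{a}
  B via B→a: +{a}
  B via B→b C b: +{b}
  C via C→a b: +{a}
  S via S→a A: +{a}
  S via S→b a: +{b}
  FIRST(S)={a,b}  FIRST(A)={a}  FIRST(B)={a,b}  FIRST(C)={a}
iter 2: (no change)
  FIRST(S)={a,b}  FIRST(A)={a}  FIRST(B)={a,b}  FIRST(C)={a}

FOLLOW sets:
FOLLOW(S) := {$}
[1]
  B→C B: FOLLOW(C) ⊇ FIRST(B) = {a,b}; new: +{a,b}
  S→S b: FOLLOW(S) ⊇ FIRST(b) = {b}; new: +{b}
  S→a A: FOLLOW(A) ⊇ FOLLOW(S) ⊇ {$,b}; new: +{$,b}
  S→a B: FOLLOW(B) ⊇ FOLLOW(S) ⊇ {$,b}; new: +{$,b}
  S→a C: FOLLOW(C) ⊇ FOLLOW(S) ⊇ {$,b}; new: +{$}
  FOLLOW(S)={$,b}  FOLLOW(A)={$,b}  FOLLOW(B)={$,b}  FOLLOW(C)={$,a,b}
[2] (no change)
  FOLLOW(S)={$,b}  FOLLOW(A)={$,b}  FOLLOW(B)={$,b}  FOLLOW(C)={$,a,b}

FOLLOW(S) = ["$", "b"]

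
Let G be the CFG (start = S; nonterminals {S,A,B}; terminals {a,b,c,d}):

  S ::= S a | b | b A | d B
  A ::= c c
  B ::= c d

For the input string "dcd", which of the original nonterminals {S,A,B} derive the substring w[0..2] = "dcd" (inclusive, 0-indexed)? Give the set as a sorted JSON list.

CNF form of G:
  S -> S T2 | T1 B | T3 A | b
  A -> T0 T0
  B -> T0 T1
  T0 -> c
  T1 -> d
  T2 -> a
  T3 -> b

Fill CYK table bottom-up (cells [i..j] with 0 ≤ i ≤ j ≤ 2 only):
  T[0,0] 'd' = {T1}  orig:{}
  T[1,1] 'c' = {T0}  orig:{}
  T[2,2] 'd' = {T1}  orig:{}
  T[0,1] 'dc' = ∅
  T[1,2] 'cd' = {B}
  T[0,2] 'dcd' = {S}

Original NTs in T[0,2] deriving "dcd": ["S"]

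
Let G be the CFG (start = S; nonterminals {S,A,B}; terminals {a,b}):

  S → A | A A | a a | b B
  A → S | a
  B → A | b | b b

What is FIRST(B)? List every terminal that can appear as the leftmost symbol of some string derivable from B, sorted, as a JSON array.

FIRST sets, iterate to fixpoint:
[1]
  A via A→a: +{a}
  B via B→A: +{a}
  B via B→b: +{b}
  S via S→A: +{a}
  S via S→b B: +{b}
  FIRST[S]={a,b}  FIRST[A]={a}  FIRST[B]={a,b}
[2]
  A via A→S: +{b}
  FIRST[S]={a,b}  FIRST[A]={a,b}  FIRST[B]={a,b}
[3] (no change)
  FIRST[S]={a,b}  FIRST[A]={a,b}  FIRST[B]={a,b}

FIRST(B) = ["a", "b"]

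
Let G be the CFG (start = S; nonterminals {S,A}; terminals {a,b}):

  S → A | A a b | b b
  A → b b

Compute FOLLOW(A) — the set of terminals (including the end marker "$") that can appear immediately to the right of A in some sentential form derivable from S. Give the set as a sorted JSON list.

Compute FIRST by fixpoint:
iter 1:
  A via A→b b: +{b}
  S via S→A: +{b}
  FIRST(S)={b}  FIRST(A)={b}
iter 2: — fixpoint
  FIRST(S)={b}  FIRST(A)={b}

Compute FOLLOW by fixpoint:
initialize: $ ∈ FOLLOW(S)
[1]
  S→A: FOLLOW(A) ⊇ FOLLOW(S) ⊇ {$}; new: +{$}
  S→A a b: FOLLOW(A) ⊇ FIRST(a) = {a}; new: +{a}
  S: {$}  A: {$,a}
[2] — fixpoint
  S: {$}  A: {$,a}

FOLLOW(A) = ["$", "a"]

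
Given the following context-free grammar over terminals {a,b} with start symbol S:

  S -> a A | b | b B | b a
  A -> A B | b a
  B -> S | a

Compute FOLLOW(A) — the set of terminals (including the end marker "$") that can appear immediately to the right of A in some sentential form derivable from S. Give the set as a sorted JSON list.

FIRST iteration:
round 1:
  A via A→b a: +{b}
  B via B→a: +{a}
  S via S→a A: +{a}
  S via S→b: +{b}
  FIRST[S]={a,b}  FIRST[A]={b}  FIRST[B]={a}
round 2:
  B via B→S: +{b}
  FIRST[S]={a,b}  FIRST[A]={b}  FIRST[B]={a,b}
round 3: (stable)
  FIRST[S]={a,b}  FIRST[A]={b}  FIRST[B]={a,b}

FOLLOW sets:
seed FOLLOW(S) with $
iter 1:
  A→A B: FOLLOW(A) ⊇ FIRST(B) = {a,b}; new: +{a,b}
  A→A B: FOLLOW(B) ⊇ FOLLOW(A) ⊇ {a,b}; new: +{a,b}
  B→S: FOLLOW(S) ⊇ FOLLOW(B) ⊇ {a,b}; new: +{a,b}
  S→a A: FOLLOW(A) ⊇ FOLLOW(S) ⊇ {$,a,b}; new: +{$}
  S→b B: FOLLOW(B) ⊇ FOLLOW(S) ⊇ {$,a,b}; new: +{$}
  FOLLOW(S)={$,a,b}  FOLLOW(A)={$,a,b}  FOLLOW(B)={$,a,b}
iter 2: (stable)
  FOLLOW(S)={$,a,b}  FOLLOW(A)={$,a,b}  FOLLOW(B)={$,a,b}

FOLLOW(A) = ["$", "a", "b"]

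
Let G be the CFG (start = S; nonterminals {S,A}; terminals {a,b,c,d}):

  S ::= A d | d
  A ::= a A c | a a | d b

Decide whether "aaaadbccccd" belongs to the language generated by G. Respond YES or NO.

CNF form of G:
  S -> A T2 | d
  A -> T0 T0 | T0 X4 | T2 T3
  T0 -> a
  T1 -> c
  T2 -> d
  T3 -> b
  X4 -> A T1

Fill CYK table bottom-up:
  T[0,0] 'a' = {T0}  orig:{}
  T[1,1] 'a' = {T0}  orig:{}
  T[2,2] 'a' = {T0}  orig:{}
  T[3,3] 'a' = {T0}  orig:{}
  T[4,4] 'd' = {S,T2}  orig:{S}
  T[5,5] 'b' = {T3}  orig:{}
  T[6,6] 'c' = {T1}  orig:{}
  T[7,7] 'c' = {T1}  orig:{}
  T[8,8] 'c' = {T1}  orig:{}
  T[9,9] 'c' = {T1}  orig:{}
  T[10,10] 'd' = {S,T2}  orig:{S}
  T[0,1] 'aa' = {A}
  T[1,2] 'aa' = {A}
  T[2,3] 'aa' = {A}
  T[3,4] 'ad' = ∅
  T[4,5] 'db' = {A}
  T[5,6] 'bc' = ∅
  T[6,7] 'cc' = ∅
  T[7,8] 'cc' = ∅
  T[8,9] 'cc' = ∅
  T[9,10] 'cd' = ∅
  T[0,2] 'aaa' = ∅
  T[1,3] 'aaa' = ∅
  T[2,4] 'aad' = {S}
  T[3,5] 'adb' = ∅
  T[4,6] 'dbc' = {X4}  orig:{}
  T[5,7] 'bcc' = ∅
  T[6,8] 'ccc' = ∅
  T[7,9] 'ccc' = ∅
  T[8,10] 'ccd' = ∅
  T[0,3] 'aaaa' = ∅
  T[1,4] 'aaad' = ∅
  T[2,5] 'aadb' = ∅
  T[3,6] 'adbc' = {A}
  T[4,7] 'dbcc' = ∅
  T[5,8] 'bccc' = ∅
  T[6,9] 'cccc' = ∅
  T[7,10] 'cccd' = ∅
  T[0,4] 'aaaad' = ∅
  T[1,5] 'aaadb' = ∅
  T[2,6] 'aadbc' = ∅
  T[3,7] 'adbcc' = {X4}  orig:{}
  T[4,8] 'dbccc' = ∅
  T[5,9] 'bcccc' = ∅
  T[6,10] 'ccccd' = ∅
  T[0,5] 'aaaadb' = ∅
  T[1,6] 'aaadbc' = ∅
  T[2,7] 'aadbcc' = {A}
  T[3,8] 'adbccc' = ∅
  T[4,9] 'dbcccc' = ∅
  T[5,10] 'bccccd' = ∅
  T[0,6] 'aaaadbc' = ∅
  T[1,7] 'aaadbcc' = ∅
  T[2,8] 'aadbccc' = {X4}  orig:{}
  T[3,9] 'adbcccc' = ∅
  T[4,10] 'dbccccd' = ∅
  T[0,7] 'aaaadbcc' = ∅
  T[1,8] 'aaadbccc' = {A}
  T[2,9] 'aadbcccc' = ∅
  T[3,10] 'adbccccd' = ∅
  T[0,8] 'aaaadbccc' = ∅
  T[1,9] 'aaadbcccc' = {X4}  orig:{}
  T[2,10] 'aadbccccd' = ∅
  T[0,9] 'aaaadbcccc' = {A}
  T[1,10] 'aaadbccccd' = ∅
  T[0,10] 'aaaadbccccd' = {S}

S ∈ T[0,10] ⇒ YES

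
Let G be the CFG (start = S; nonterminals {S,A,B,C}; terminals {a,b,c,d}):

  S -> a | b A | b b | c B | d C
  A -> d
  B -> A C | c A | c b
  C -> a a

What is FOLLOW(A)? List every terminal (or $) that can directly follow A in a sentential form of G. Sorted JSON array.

Compute FIRST by fixpoint:
[1]
  A via A→d: +{d}
  B via B→A C: +{d}
  B via B→c A: +{c}
  C via C→a a: +{a}
  S via S→a: +{a}
  S via S→b A: +{b}
  S via S→c B: +{c}
  S via S→d C: +{d}
  FIRST(S)={a,b,c,d}  FIRST(A)={d}  FIRST(B)={c,d}  FIRST(C)={a}
[2] (no change)
  FIRST(S)={a,b,c,d}  FIRST(A)={d}  FIRST(B)={c,d}  FIRST(C)={a}

FOLLOW iteration:
seed FOLLOW(S) with $
iter 1:
  B→A C: FOLLOW(A) ⊇ FIRST(C) = {a}; new: +{a}
  S→b A: FOLLOW(A) ⊇ FOLLOW(S) ⊇ {$}; new: +{$}
  S→c B: FOLLOW(B) ⊇ FOLLOW(S) ⊇ {$}; new: +{$}
  S→d C: FOLLOW(C) ⊇ FOLLOW(S) ⊇ {$}; new: +{$}
  FOLLOW(S)={$}  FOLLOW(A)={$,a}  FOLLOW(B)={$}  FOLLOW(C)={$}
iter 2: (stable)
  FOLLOW(S)={$}  FOLLOW(A)={$,a}  FOLLOW(B)={$}  FOLLOW(C)={$}

FOLLOW(A) = ["$", "a"]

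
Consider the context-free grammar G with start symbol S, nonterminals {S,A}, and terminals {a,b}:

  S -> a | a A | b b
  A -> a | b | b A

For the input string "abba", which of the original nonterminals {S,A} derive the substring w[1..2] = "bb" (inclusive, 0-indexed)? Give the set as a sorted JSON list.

Convert to CNF:
  S -> T0 T0 | T1 A | a
  A -> T0 A | a | b
  T0 -> b
  T1 -> a

CYK table (by increasing span), restricted to cells inside w[1..2]:
  cell(1,1) b: {A,T0}  orig:{A}
  cell(2,2) b: {A,T0}  orig:{A}
  cell(1,2) bb: {A,S}

Original NTs in T[1,2] deriving "bb": ["A", "S"]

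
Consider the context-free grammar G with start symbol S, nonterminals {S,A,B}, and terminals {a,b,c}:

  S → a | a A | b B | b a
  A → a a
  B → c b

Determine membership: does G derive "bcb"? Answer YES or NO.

Convert to CNF:
  S -> T0 A | T2 B | T2 T0 | a
  A -> T0 T0
  B -> T1 T2
  T0 -> a
  T1 -> c
  T2 -> b

Fill CYK table bottom-up:
  T[0,0] 'b' = {T2}  orig:{}
  T[1,1] 'c' = {T1}  orig:{}
  T[2,2] 'b' = {T2}  orig:{}
  T[0,1] 'bc' = ∅
  T[1,2] 'cb' = {B}
  T[0,2] 'bcb' = {S}

S ∈ T[0,2] ⇒ YES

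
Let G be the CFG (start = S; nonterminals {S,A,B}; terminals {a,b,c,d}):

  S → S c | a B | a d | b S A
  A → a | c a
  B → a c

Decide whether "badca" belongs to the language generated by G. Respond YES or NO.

CNF form of G:
  S -> S T0 | T1 B | T1 T2 | T3 X4
  A -> T0 T1 | a
  B -> T1 T0
  T0 -> c
  T1 -> a
  T2 -> d
  T3 -> b
  X4 -> S A

CYK fill:
  T[0,0] 'b' = {T3}  orig:{}
  T[1,1] 'a' = {A,T1}  orig:{A}
  T[2,2] 'd' = {T2}  orig:{}
  T[3,3] 'c' = {T0}  orig:{}
  T[4,4] 'a' = {A,T1}  orig:{A}
  T[0,1] 'ba' = ∅
  T[1,2] 'ad' = {S}
  T[2,3] 'dc' = ∅
  T[3,4] 'ca' = {A}
  T[0,2] 'bad' = ∅
  T[1,3] 'adc' = {S}
  T[2,4] 'dca' = ∅
  T[0,3] 'badc' = ∅
  T[1,4] 'adca' = {X4}  orig:{}
  T[0,4] 'badca' = {S}

S ∈ T[0,4] ⇒ YES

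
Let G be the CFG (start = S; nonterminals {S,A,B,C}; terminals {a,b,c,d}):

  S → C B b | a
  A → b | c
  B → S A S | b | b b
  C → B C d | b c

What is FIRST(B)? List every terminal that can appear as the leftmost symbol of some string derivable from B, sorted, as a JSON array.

FIRST sets, iterate to fixpoint:
[1]
  A via A→b: +{b}
  A via A→c: +{c}
  B via B→b: +{b}
  C via C→B C d: +{b}
  S via S→C B b: +{b}
  S via S→a: +{a}
  S: {a,b}  A: {b,c}  B: {b}  C: {b}
[2]
  B via B→S A S: +{a}
  C via C→B C d: +{a}
  S: {a,b}  A: {b,c}  B: {a,b}  C: {a,b}
[3] (stable)
  S: {a,b}  A: {b,c}  B: {a,b}  C: {a,b}

FIRST(B) = ["a", "b"]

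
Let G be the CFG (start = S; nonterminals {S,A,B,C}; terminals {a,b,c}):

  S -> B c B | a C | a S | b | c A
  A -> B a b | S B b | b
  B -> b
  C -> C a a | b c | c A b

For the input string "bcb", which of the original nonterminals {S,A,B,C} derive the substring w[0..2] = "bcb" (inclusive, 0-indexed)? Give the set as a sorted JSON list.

CNF form of G:
  S -> B X7 | T0 C | T0 S | T2 A | b
  A -> B X3 | S X4 | b
  B -> b
  C -> C X5 | T1 T2 | T2 X6
  T0 -> a
  T1 -> b
  T2 -> c
  X3 -> T0 T1
  X4 -> B T1
  X5 -> T0 T0
  X6 -> A T1
  X7 -> T2 B

CYK table (by increasing span), restricted to cells inside w[0..2]:
  [0..0]={A,B,S,T1}  "b"  orig:{A,B,S}
  [1..1]={T2}  "c"  orig:{}
  [2..2]={A,B,S,T1}  "b"  orig:{A,B,S}
  [0..1]={C}  "bc"
  [1..2]={S,X7}  "cb"  orig:{S}
  [0..2]={S}  "bcb"

Original NTs in T[0,2] deriving "bcb": ["S"]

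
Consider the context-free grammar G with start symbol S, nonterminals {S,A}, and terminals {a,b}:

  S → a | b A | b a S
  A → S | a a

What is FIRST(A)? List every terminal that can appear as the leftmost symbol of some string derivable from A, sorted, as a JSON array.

Compute FIRST by fixpoint:
round 1:
  A via A→a a: +{a}
  S via S→a: +{a}
  S via S→b A: +{b}
  FIRST(S)={a,b}  FIRST(A)={a}
round 2:
  A via A→S: +{b}
  FIRST(S)={a,b}  FIRST(A)={a,b}
round 3: done
  FIRST(S)={a,b}  FIRST(A)={a,b}

FIRST(A) = ["a", "b"]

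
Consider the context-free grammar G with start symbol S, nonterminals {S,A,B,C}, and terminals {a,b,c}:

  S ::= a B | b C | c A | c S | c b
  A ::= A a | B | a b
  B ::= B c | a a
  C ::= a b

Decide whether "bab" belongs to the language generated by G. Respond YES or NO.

CNF form of G:
  S -> T0 B | T1 A | T1 S | T1 T2 | T2 C
  A -> A T0 | B T1 | T0 T0 | T0 T2
  B -> B T1 | T0 T0
  C -> T0 T2
  T0 -> a
  T1 -> c
  T2 -> b

Fill CYK table bottom-up:
  T[0,0] 'b' = {T2}  orig:{}
  T[1,1] 'a' = {T0}  orig:{}
  T[2,2] 'b' = {T2}  orig:{}
  T[0,1] 'ba' = ∅
  T[1,2] 'ab' = {A,C}
  T[0,2] 'bab' = {S}

S ∈ T[0,2] ⇒ YES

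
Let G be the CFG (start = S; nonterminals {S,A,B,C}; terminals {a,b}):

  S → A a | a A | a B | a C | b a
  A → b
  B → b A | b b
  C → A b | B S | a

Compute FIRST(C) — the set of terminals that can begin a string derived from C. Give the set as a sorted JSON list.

FIRST sets, iterate to fixpoint:
round 1:
  A via A→b: +{b}
  B via B→b A: +{b}
  C via C→A b: +{b}
  C via C→a: +{a}
  S via S→A a: +{b}
  S via S→a A: +{a}
  S: {a,b}  A: {b}  B: {b}  C: {a,b}
round 2: done
  S: {a,b}  A: {b}  B: {b}  C: {a,b}

FIRST(C) = ["a", "b"]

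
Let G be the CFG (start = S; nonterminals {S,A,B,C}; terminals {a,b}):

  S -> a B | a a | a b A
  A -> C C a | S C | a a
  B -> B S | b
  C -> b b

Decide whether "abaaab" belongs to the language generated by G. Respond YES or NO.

CNF form of G:
  S -> T0 B | T0 T0 | T0 X3
  A -> C X2 | S C | T0 T0
  B -> B S | b
  C -> T1 T1
  T0 -> a
  T1 -> b
  X2 -> C T0
  X3 -> T1 A

CYK table (by increasing span):
  [0..0]={T0}  "a"  orig:{}
  [1..1]={B,T1}  "b"  orig:{B}
  [2..2]={T0}  "a"  orig:{}
  [3..3]={T0}  "a"  orig:{}
  [4..4]={T0}  "a"  orig:{}
  [5..5]={B,T1}  "b"  orig:{B}
  [0..1]={S}  "ab"
  [1..2]=∅  "ba"
  [2..3]={A,S}  "aa"
  [3..4]={A,S}  "aa"
  [4..5]={S}  "ab"
  [0..2]=∅  "aba"
  [1..3]={B,X3}  "baa"  orig:{B}
  [2..4]=∅  "aaa"
  [3..5]=∅  "aab"
  [0..3]={S}  "abaa"
  [1..4]=∅  "baaa"
  [2..5]=∅  "aaab"
  [0..4]=∅  "abaaa"
  [1..5]={B}  "baaab"
  [0..5]={S}  "abaaab"

S ∈ T[0,5] ⇒ YES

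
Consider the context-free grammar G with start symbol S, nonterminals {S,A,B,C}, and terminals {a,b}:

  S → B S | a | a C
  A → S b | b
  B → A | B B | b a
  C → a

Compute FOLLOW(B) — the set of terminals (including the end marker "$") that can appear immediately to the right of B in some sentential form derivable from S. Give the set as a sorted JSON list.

FIRST iteration:
pass 1:
  A via A→b: +{b}
  B via B→A: +{b}
  C via C→a: +{a}
  S via S→B S: +{b}
  S via S→a: +{a}
  FIRST[S]={a,b}  FIRST[A]={b}  FIRST[B]={b}  FIRST[C]={a}
pass 2:
  A via A→S b: +{a}
  B via B→A: +{a}
  FIRST[S]={a,b}  FIRST[A]={a,b}  FIRST[B]={a,b}  FIRST[C]={a}
pass 3: (no change)
  FIRST[S]={a,b}  FIRST[A]={a,b}  FIRST[B]={a,b}  FIRST[C]={a}

Compute FOLLOW by fixpoint:
seed FOLLOW(S) with $
[1]
  A→S b: FOLLOW(S) ⊇ FIRST(b) = {b}; new: +{b}
  B→B B: FOLLOW(B) ⊇ FIRST(B) = {a,b}; new: +{a,b}
  S→a C: FOLLOW(C) ⊇ FOLLOW(S) ⊇ {$,b}; new: +{$,b}
  FOLLOW[S]={$,b}  FOLLOW[A]={}  FOLLOW[B]={a,b}  FOLLOW[C]={$,b}
[2]
  B→A: FOLLOW(A) ⊇ FOLLOW(B) ⊇ {a,b}; new: +{a,b}
  FOLLOW[S]={$,b}  FOLLOW[A]={a,b}  FOLLOW[B]={a,b}  FOLLOW[C]={$,b}
[3] done
  FOLLOW[S]={$,b}  FOLLOW[A]={a,b}  FOLLOW[B]={a,b}  FOLLOW[C]={$,b}

FOLLOW(B) = ["a", "b"]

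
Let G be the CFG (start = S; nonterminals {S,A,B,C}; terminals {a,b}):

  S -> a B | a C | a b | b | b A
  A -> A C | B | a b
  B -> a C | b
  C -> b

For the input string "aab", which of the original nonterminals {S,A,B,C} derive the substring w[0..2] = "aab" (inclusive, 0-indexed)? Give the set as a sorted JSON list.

CNF form of G:
  S -> T0 B | T0 C | T0 T1 | T1 A | b
  A -> A C | T0 C | T0 T1 | b
  B -> T0 C | b
  C -> b
  T0 -> a
  T1 -> b

Fill CYK table bottom-up, restricted to cells inside w[0..2]:
  T[0,0] 'a' = {T0}  orig:{}
  T[1,1] 'a' = {T0}  orig:{}
  T[2,2] 'b' = {A,B,C,S,T1}  orig:{A,B,C,S}
  T[0,1] 'aa' = ∅
  T[1,2] 'ab' = {A,B,S}
  T[0,2] 'aab' = {S}

Original NTs in T[0,2] deriving "aab": ["S"]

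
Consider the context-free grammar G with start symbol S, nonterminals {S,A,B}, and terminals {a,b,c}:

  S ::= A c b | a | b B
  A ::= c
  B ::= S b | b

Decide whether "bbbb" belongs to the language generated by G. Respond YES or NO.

Convert to CNF:
  S -> A X2 | T0 B | a
  A -> c
  B -> S T0 | b
  T0 -> b
  T1 -> c
  X2 -> T1 T0

CYK table (by increasing span):
  cell(0,0) b: {B,T0}  orig:{B}
  cell(1,1) b: {B,T0}  orig:{B}
  cell(2,2) b: {B,T0}  orig:{B}
  cell(3,3) b: {B,T0}  orig:{B}
  cell(0,1) bb: {S}
  cell(1,2) bb: {S}
  cell(2,3) bb: {S}
  cell(0,2) bbb: {B}
  cell(1,3) bbb: {B}
  cell(0,3) bbbb: {S}

S ∈ T[0,3] ⇒ YES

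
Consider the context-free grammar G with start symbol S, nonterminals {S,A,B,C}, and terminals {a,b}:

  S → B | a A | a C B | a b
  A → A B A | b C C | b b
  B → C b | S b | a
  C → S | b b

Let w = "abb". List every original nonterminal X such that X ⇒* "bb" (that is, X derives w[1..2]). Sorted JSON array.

CNF form of G:
  S -> C T0 | S T0 | T1 A | T1 T0 | T1 X5 | a
  A -> A X2 | T0 T0 | T0 X3
  B -> C T0 | S T0 | a
  C -> C T0 | S T0 | T0 T0 | T1 A | T1 T0 | T1 X4 | a
  T0 -> b
  T1 -> a
  X2 -> B A
  X3 -> C C
  X4 -> C B
  X5 -> C B

CYK table (by increasing span), restricted to cells inside w[1..2]:
  cell(1,1) b: {T0}  orig:{}
  cell(2,2) b: {T0}  orig:{}
  cell(1,2) bb: {A,C}

Original NTs in T[1,2] deriving "bb": ["A", "C"]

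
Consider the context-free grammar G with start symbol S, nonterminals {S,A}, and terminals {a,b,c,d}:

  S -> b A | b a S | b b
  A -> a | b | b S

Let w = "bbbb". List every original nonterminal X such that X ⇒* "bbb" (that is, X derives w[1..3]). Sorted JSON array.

CNF form of G:
  S -> T0 A | T0 T0 | T0 X2
  A -> T0 S | a | b
  T0 -> b
  T1 -> a
  X2 -> T1 S

Fill CYK table bottom-up — only the sub-triangle for w[1..3]:
  cell(1,1) b: {A,T0}  orig:{A}
  cell(2,2) b: {A,T0}  orig:{A}
  cell(3,3) b: {A,T0}  orig:{A}
  cell(1,2) bb: {S}
  cell(2,3) bb: {S}
  cell(1,3) bbb: {A}

Original NTs in T[1,3] deriving "bbb": ["A"]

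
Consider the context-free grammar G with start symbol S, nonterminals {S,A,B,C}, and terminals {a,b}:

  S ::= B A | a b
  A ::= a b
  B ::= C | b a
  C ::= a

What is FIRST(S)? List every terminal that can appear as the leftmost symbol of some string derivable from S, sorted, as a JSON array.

Compute FIRST by fixpoint:
pass 1:
  A via A→a b: +{a}
  B via B→b a: +{b}
  C via C→a: +{a}
  S via S→B A: +{b}
  S via S→a b: +{a}
  FIRST(S)={a,b}  FIRST(A)={a}  FIRST(B)={b}  FIRST(C)={a}
pass 2:
  B via B→C: +{a}
  FIRST(S)={a,b}  FIRST(A)={a}  FIRST(B)={a,b}  FIRST(C)={a}
pass 3: (no change)
  FIRST(S)={a,b}  FIRST(A)={a}  FIRST(B)={a,b}  FIRST(C)={a}

FIRST(S) = ["a", "b"]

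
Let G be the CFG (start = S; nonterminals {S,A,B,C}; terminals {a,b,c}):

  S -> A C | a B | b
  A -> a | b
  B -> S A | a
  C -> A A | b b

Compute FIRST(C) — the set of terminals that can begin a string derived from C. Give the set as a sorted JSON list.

Compute FIRST by fixpoint:
iter 1:
  A via A→a: +{a}
  A via A→b: +{b}
  B via B→a: +{a}
  C via C→A A: +{a,b}
  S via S→A C: +{a,b}
  FIRST[S]={a,b}  FIRST[A]={a,b}  FIRST[B]={a}  FIRST[C]={a,b}
iter 2:
  B via B→S A: +{b}
  FIRST[S]={a,b}  FIRST[A]={a,b}  FIRST[B]={a,b}  FIRST[C]={a,b}
iter 3: done
  FIRST[S]={a,b}  FIRST[A]={a,b}  FIRST[B]={a,b}  FIRST[C]={a,b}

FIRST(C) = ["a", "b"]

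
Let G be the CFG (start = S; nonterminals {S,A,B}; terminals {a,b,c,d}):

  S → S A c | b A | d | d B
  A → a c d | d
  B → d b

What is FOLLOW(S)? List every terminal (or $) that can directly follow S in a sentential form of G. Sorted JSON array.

Compute FIRST by fixpoint:
round 1:
  A via A→a c d: +{a}
  A via A→d: +{d}
  B via B→d b: +{d}
  S via S→b A: +{b}
  S via S→d: +{d}
  S: {b,d}  A: {a,d}  B: {d}
round 2: (no change)
  S: {b,d}  A: {a,d}  B: {d}

Compute FOLLOW by fixpoint:
seed FOLLOW(S) with $
iter 1:
  S→S A c: FOLLOW(S) ⊇ FIRST(A) = {a,d}; new: +{a,d}
  S→S A c: FOLLOW(A) ⊇ FIRST(c) = {c}; new: +{c}
  S→b A: FOLLOW(A) ⊇ FOLLOW(S) ⊇ {$,a,d}; new: +{$,a,d}
  S→d B: FOLLOW(B) ⊇ FOLLOW(S) ⊇ {$,a,d}; new: +{$,a,d}
  FOLLOW(S)={$,a,d}  FOLLOW(A)={$,a,c,d}  FOLLOW(B)={$,a,d}
iter 2: (no change)
  FOLLOW(S)={$,a,d}  FOLLOW(A)={$,a,c,d}  FOLLOW(B)={$,a,d}

FOLLOW(S) = ["$", "a", "d"]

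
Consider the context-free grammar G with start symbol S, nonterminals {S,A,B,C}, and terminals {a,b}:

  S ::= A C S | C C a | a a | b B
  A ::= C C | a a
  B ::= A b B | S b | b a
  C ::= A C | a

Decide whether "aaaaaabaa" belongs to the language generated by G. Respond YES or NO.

Convert to CNF:
  S -> A X3 | C X4 | T0 T0 | T1 B
  A -> C C | T0 T0
  B -> A X2 | S T1 | T1 T0
  C -> A C | a
  T0 -> a
  T1 -> b
  X2 -> T1 B
  X3 -> C S
  X4 -> C T0

CYK table (by increasing span):
  cell(0,0) a: {C,T0}  orig:{C}
  cell(1,1) a: {C,T0}  orig:{C}
  cell(2,2) a: {C,T0}  orig:{C}
  cell(3,3) a: {C,T0}  orig:{C}
  cell(4,4) a: {C,T0}  orig:{C}
  cell(5,5) a: {C,T0}  orig:{C}
  cell(6,6) b: {T1}  orig:{}
  cell(7,7) a: {C,T0}  orig:{C}
  cell(8,8) a: {C,T0}  orig:{C}
  cell(0,1) aa: {A,S,X4}  orig:{A,S}
  cell(1,2) aa: {A,S,X4}  orig:{A,S}
  cell(2,3) aa: {A,S,X4}  orig:{A,S}
  cell(3,4) aa: {A,S,X4}  orig:{A,S}
  cell(4,5) aa: {A,S,X4}  orig:{A,S}
  cell(5,6) ab: ∅
  cell(6,7) ba: {B}
  cell(7,8) aa: {A,S,X4}  orig:{A,S}
  cell(0,2) aaa: {C,S,X3}  orig:{C,S}
  cell(1,3) aaa: {C,S,X3}  orig:{C,S}
  cell(2,4) aaa: {C,S,X3}  orig:{C,S}
  cell(3,5) aaa: {C,S,X3}  orig:{C,S}
  cell(4,6) aab: {B}
  cell(5,7) aba: ∅
  cell(6,8) baa: ∅
  cell(0,3) aaaa: {A,X3,X4}  orig:{A}
  cell(1,4) aaaa: {A,X3,X4}  orig:{A}
  cell(2,5) aaaa: {A,X3,X4}  orig:{A}
  cell(3,6) aaab: {B}
  cell(4,7) aaba: ∅
  cell(5,8) abaa: ∅
  cell(0,4) aaaaa: {C,S,X3}  orig:{C,S}
  cell(1,5) aaaaa: {C,S,X3}  orig:{C,S}
  cell(2,6) aaaab: ∅
  cell(3,7) aaaba: ∅
  cell(4,8) aabaa: ∅
  cell(0,5) aaaaaa: {A,S,X3,X4}  orig:{A,S}
  cell(1,6) aaaaab: {B}
  cell(2,7) aaaaba: ∅
  cell(3,8) aaabaa: ∅
  cell(0,6) aaaaaab: {B}
  cell(1,7) aaaaaba: ∅
  cell(2,8) aaaabaa: ∅
  cell(0,7) aaaaaaba: ∅
  cell(1,8) aaaaabaa: ∅
  cell(0,8) aaaaaabaa: ∅

S ∉ T[0,8] ⇒ NO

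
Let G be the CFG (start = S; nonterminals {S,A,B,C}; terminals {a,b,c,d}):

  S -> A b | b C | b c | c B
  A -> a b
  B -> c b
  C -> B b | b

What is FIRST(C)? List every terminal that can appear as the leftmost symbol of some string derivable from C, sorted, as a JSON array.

FIRST sets, iterate to fixpoint:
iter 1:
  A via A→a b: +{a}
  B via B→c b: +{c}
  C via C→B b: +{c}
  C via C→b: +{b}
  S via S→A b: +{a}
  S via S→b C: +{b}
  S via S→c B: +{c}
  FIRST[S]={a,b,c}  FIRST[A]={a}  FIRST[B]={c}  FIRST[C]={b,c}
iter 2: — fixpoint
  FIRST[S]={a,b,c}  FIRST[A]={a}  FIRST[B]={c}  FIRST[C]={b,c}

FIRST(C) = ["b", "c"]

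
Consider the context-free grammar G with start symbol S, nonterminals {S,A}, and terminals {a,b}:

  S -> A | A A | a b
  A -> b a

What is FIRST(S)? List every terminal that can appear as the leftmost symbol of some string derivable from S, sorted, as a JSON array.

Compute FIRST by fixpoint:
[1]
  A via A→b a: +{b}
  S via S→A: +{b}
  S via S→a b: +{a}
  FIRST(S)={a,b}  FIRST(A)={b}
[2] done
  FIRST(S)={a,b}  FIRST(A)={b}

FIRST(S) = ["a", "b"]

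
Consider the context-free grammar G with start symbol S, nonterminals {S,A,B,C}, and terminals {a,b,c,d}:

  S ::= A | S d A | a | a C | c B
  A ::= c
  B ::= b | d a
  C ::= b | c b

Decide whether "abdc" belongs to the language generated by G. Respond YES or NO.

CNF form of G:
  S -> S X4 | T1 C | T2 B | a | c
  A -> c
  B -> T0 T1 | b
  C -> T2 T3 | b
  T0 -> d
  T1 -> a
  T2 -> c
  T3 -> b
  X4 -> T0 A

CYK table (by increasing span):
  [0..0]={S,T1}  "a"  orig:{S}
  [1..1]={B,C,T3}  "b"  orig:{B,C}
  [2..2]={T0}  "d"  orig:{}
  [3..3]={A,S,T2}  "c"  orig:{A,S}
  [0..1]={S}  "ab"
  [1..2]=∅  "bd"
  [2..3]={X4}  "dc"  orig:{}
  [0..2]=∅  "abd"
  [1..3]=∅  "bdc"
  [0..3]={S}  "abdc"

S ∈ T[0,3] ⇒ YES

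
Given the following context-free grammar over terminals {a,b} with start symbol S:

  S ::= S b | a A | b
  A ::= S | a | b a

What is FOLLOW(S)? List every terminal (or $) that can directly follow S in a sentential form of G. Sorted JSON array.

FIRST sets, iterate to fixpoint:
[1]
  A via A→a: +{a}
  A via A→b a: +{b}
  S via S→a A: +{a}
  S via S→b: +{b}
  FIRST(S)={a,b}  FIRST(A)={a,b}
[2] (no change)
  FIRST(S)={a,b}  FIRST(A)={a,b}

FOLLOW iteration:
initialize: $ ∈ FOLLOW(S)
iter 1:
  S→S b: FOLLOW(S) ⊇ FIRST(b) = {b}; new: +{b}
  S→a A: FOLLOW(A) ⊇ FOLLOW(S) ⊇ {$,b}; new: +{$,b}
  FOLLOW(S)={$,b}  FOLLOW(A)={$,b}
iter 2: (stable)
  FOLLOW(S)={$,b}  FOLLOW(A)={$,b}

FOLLOW(S) = ["$", "b"]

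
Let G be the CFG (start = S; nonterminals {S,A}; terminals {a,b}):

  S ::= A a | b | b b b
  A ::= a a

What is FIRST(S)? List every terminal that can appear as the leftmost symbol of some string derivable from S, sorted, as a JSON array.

FIRST sets, iterate to fixpoint:
iter 1:
  A via A→a a: +{a}
  S via S→A a: +{a}
  S via S→b: +{b}
  S: {a,b}  A: {a}
iter 2: — fixpoint
  S: {a,b}  A: {a}

FIRST(S) = ["a", "b"]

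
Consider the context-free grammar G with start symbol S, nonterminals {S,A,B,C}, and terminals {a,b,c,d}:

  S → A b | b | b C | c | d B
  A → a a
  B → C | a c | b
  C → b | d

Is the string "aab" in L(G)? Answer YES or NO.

CNF form of G:
  S -> A T2 | T2 C | T3 B | b | c
  A -> T0 T0
  B -> T0 T1 | b | d
  C -> b | d
  T0 -> a
  T1 -> c
  T2 -> b
  T3 -> d

CYK fill:
  T[0,0] 'a' = {T0}  orig:{}
  T[1,1] 'a' = {T0}  orig:{}
  T[2,2] 'b' = {B,C,S,T2}  orig:{B,C,S}
  T[0,1] 'aa' = {A}
  T[1,2] 'ab' = ∅
  T[0,2] 'aab' = {S}

S ∈ T[0,2] ⇒ YES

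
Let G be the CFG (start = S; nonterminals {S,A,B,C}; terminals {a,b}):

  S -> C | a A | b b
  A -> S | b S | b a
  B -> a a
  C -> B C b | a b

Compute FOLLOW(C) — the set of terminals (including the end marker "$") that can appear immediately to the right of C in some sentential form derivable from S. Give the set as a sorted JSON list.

FIRST iteration:
pass 1:
  A via A→b S: +{b}
  B via B→a a: +{a}
  C via C→B C b: +{a}
  S via S→C: +{a}
  S via S→b b: +{b}
  FIRST(S)={a,b}  FIRST(A)={b}  FIRST(B)={a}  FIRST(C)={a}
pass 2:
  A via A→S: +{a}
  FIRST(S)={a,b}  FIRST(A)={a,b}  FIRST(B)={a}  FIRST(C)={a}
pass 3: (stable)
  FIRST(S)={a,b}  FIRST(A)={a,b}  FIRST(B)={a}  FIRST(C)={a}

Compute FOLLOW by fixpoint:
initialize: $ ∈ FOLLOW(S)
pass 1:
  C→B C b: FOLLOW(B) ⊇ FIRST(C) = {a}; new: +{a}
  C→B C b: FOLLOW(C) ⊇ FIRST(b) = {b}; new: +{b}
  S→C: FOLLOW(C) ⊇ FOLLOW(S) ⊇ {$}; new: +{$}
  S→a A: FOLLOW(A) ⊇ FOLLOW(S) ⊇ {$}; new: +{$}
  FOLLOW(S)={$}  FOLLOW(A)={$}  FOLLOW(B)={a}  FOLLOW(C)={$,b}
pass 2: (no change)
  FOLLOW(S)={$}  FOLLOW(A)={$}  FOLLOW(B)={a}  FOLLOW(C)={$,b}

FOLLOW(C) = ["$", "b"]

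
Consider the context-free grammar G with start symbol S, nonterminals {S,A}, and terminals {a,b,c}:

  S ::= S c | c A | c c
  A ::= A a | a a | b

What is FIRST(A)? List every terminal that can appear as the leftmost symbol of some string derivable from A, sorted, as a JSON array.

FIRST sets, iterate to fixpoint:
iter 1:
  A via A→a a: +{a}
  A via A→b: +{b}
  S via S→c A: +{c}
  FIRST(S)={c}  FIRST(A)={a,b}
iter 2: (stable)
  FIRST(S)={c}  FIRST(A)={a,b}

FIRST(A) = ["a", "b"]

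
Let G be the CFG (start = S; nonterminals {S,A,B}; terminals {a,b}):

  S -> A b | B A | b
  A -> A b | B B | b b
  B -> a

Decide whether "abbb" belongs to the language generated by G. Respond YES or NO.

Convert to CNF:
  S -> A T0 | B A | b
  A -> A T0 | B B | T0 T0
  B -> a
  T0 -> b

CYK fill:
  cell(0,0) a: {B}
  cell(1,1) b: {S,T0}  orig:{S}
  cell(2,2) b: {S,T0}  orig:{S}
  cell(3,3) b: {S,T0}  orig:{S}
  cell(0,1) ab: ∅
  cell(1,2) bb: {A}
  cell(2,3) bb: {A}
  cell(0,2) abb: {S}
  cell(1,3) bbb: {A,S}
  cell(0,3) abbb: {S}

S ∈ T[0,3] ⇒ YES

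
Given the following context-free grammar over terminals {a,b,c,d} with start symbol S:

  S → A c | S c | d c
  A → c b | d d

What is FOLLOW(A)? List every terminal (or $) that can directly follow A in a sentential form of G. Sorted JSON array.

FIRST sets, iterate to fixpoint:
pass 1:
  A via A→c b: +{c}
  A via A→d d: +{d}
  S via S→A c: +{c,d}
  FIRST(S)={c,d}  FIRST(A)={c,d}
pass 2: — fixpoint
  FIRST(S)={c,d}  FIRST(A)={c,d}

FOLLOW sets:
FOLLOW(S) := {$}
[1]
  S→A c: FOLLOW(A) ⊇ FIRST(c) = {c}; new: +{c}
  S→S c: FOLLOW(S) ⊇ FIRST(c) = {c}; new: +{c}
  S: {$,c}  A: {c}
[2] (stable)
  S: {$,c}  A: {c}

FOLLOW(A) = ["c"]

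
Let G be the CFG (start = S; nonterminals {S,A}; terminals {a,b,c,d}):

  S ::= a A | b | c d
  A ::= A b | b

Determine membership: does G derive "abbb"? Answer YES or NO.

Convert to CNF:
  S -> T1 A | T2 T3 | b
  A -> A T0 | b
  T0 -> b
  T1 -> a
  T2 -> c
  T3 -> d

Fill CYK table bottom-up:
  [0..0]={T1}  "a"  orig:{}
  [1..1]={A,S,T0}  "b"  orig:{A,S}
  [2..2]={A,S,T0}  "b"  orig:{A,S}
  [3..3]={A,S,T0}  "b"  orig:{A,S}
  [0..1]={S}  "ab"
  [1..2]={A}  "bb"
  [2..3]={A}  "bb"
  [0..2]={S}  "abb"
  [1..3]={A}  "bbb"
  [0..3]={S}  "abbb"

S ∈ T[0,3] ⇒ YES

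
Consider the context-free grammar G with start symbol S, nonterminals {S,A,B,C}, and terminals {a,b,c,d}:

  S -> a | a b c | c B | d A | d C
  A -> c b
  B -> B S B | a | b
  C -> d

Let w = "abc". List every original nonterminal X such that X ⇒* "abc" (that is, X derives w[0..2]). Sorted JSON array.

Convert to CNF:
  S -> T0 B | T2 X5 | T3 A | T3 C | a
  A -> T0 T1
  B -> B X4 | a | b
  C -> d
  T0 -> c
  T1 -> b
  T2 -> a
  T3 -> d
  X4 -> S B
  X5 -> T1 T0

Fill CYK table bottom-up — only the sub-triangle for w[0..2]:
  [0..0]={B,S,T2}  "a"  orig:{B,S}
  [1..1]={B,T1}  "b"  orig:{B}
  [2..2]={T0}  "c"  orig:{}
  [0..1]={X4}  "ab"  orig:{}
  [1..2]={X5}  "bc"  orig:{}
  [0..2]={S}  "abc"

Original NTs in T[0,2] deriving "abc": ["S"]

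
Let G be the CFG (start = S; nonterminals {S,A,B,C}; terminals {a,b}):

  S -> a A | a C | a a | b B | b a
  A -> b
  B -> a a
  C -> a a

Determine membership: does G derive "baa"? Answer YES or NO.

CNF form of G:
  S -> T0 A | T0 C | T0 T0 | T1 B | T1 T0
  A -> b
  B -> T0 T0
  C -> T0 T0
  T0 -> a
  T1 -> b

CYK fill:
  T[0,0] 'b' = {A,T1}  orig:{A}
  T[1,1] 'a' = {T0}  orig:{}
  T[2,2] 'a' = {T0}  orig:{}
  T[0,1] 'ba' = {S}
  T[1,2] 'aa' = {B,C,S}
  T[0,2] 'baa' = {S}

S ∈ T[0,2] ⇒ YES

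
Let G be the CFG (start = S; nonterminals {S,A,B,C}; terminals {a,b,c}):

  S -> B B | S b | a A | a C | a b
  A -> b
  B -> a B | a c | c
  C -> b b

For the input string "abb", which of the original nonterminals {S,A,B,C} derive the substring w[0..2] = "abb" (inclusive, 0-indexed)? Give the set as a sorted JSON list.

CNF form of G:
  S -> B B | S T2 | T0 A | T0 C | T0 T2
  A -> b
  B -> T0 B | T0 T1 | c
  C -> T2 T2
  T0 -> a
  T1 -> c
  T2 -> b

CYK table (by increasing span) — only the sub-triangle for w[0..2]:
  cell(0,0) a: {T0}  orig:{}
  cell(1,1) b: {A,T2}  orig:{A}
  cell(2,2) b: {A,T2}  orig:{A}
  cell(0,1) ab: {S}
  cell(1,2) bb: {C}
  cell(0,2) abb: {S}

Original NTs in T[0,2] deriving "abb": ["S"]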